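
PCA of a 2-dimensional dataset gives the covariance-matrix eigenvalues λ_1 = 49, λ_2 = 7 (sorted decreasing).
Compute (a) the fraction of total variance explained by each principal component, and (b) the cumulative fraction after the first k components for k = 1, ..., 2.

Step 1 — total variance = trace(Sigma) = Σ λ_i = 49 + 7 = 56.

Step 2 — fraction explained by component i = λ_i / Σ λ:
  PC1: 49/56 = 0.875
  PC2: 7/56 = 0.125

Step 3 — cumulative fraction after k components = (λ_1 + ... + λ_k) / Σ λ:
  k = 1: 49/56 = 0.875
  k = 2: (49 + 7)/56 = 56/56 = 1

Summary (fraction, with percent):

explained: PC1 0.875 (87.5%), PC2 0.125 (12.5%);  cumulative: 0.875, 1


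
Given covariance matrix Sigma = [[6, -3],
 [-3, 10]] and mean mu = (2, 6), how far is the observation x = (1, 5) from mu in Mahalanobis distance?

Step 1 — centre the observation: (x - mu) = (-1, -1).

Step 2 — invert Sigma. det(Sigma) = 6·10 - (-3)² = 51.
  Sigma^{-1} = (1/det) · [[d, -b], [-b, a]] = [[0.1961, 0.0588],
 [0.0588, 0.1176]].

Step 3 — form the quadratic (x - mu)^T · Sigma^{-1} · (x - mu):
  Sigma^{-1} · (x - mu) = (-0.2549, -0.1765).
  (x - mu)^T · [Sigma^{-1} · (x - mu)] = (-1)·(-0.2549) + (-1)·(-0.1765) = 0.4314.

Step 4 — take square root: d = √(0.4314) ≈ 0.6568.

d(x, mu) = √(0.4314) ≈ 0.6568


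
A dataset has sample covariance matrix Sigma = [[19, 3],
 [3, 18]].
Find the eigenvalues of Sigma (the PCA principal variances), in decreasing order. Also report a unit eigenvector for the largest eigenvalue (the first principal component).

Step 1 — characteristic polynomial of 2×2 Sigma:
  det(Sigma - λI) = λ² - trace · λ + det = 0.
  trace = 19 + 18 = 37, det = 19·18 - (3)² = 333.
Step 2 — discriminant:
  Δ = trace² - 4·det = 1369 - 1332 = 37.
Step 3 — eigenvalues:
  λ = (trace ± √Δ)/2 = (37 ± 6.0828)/2,
  λ_1 = 21.5414,  λ_2 = 15.4586.

Step 4 — unit eigenvector for λ_1: solve (Sigma - λ_1 I)v = 0. First row:
  (19 - 21.5414)·v_x + (3)·v_y = 0, i.e. (-2.5414)·v_x + (3)·v_y = 0,
  so v ∝ (b, λ_1 - a) = (3, 2.5414) = u.
  ||u|| = √((3)² + (2.5414)²) = √(15.4586) ≈ 3.9317,
  v_1 = u/||u|| ≈ (0.763, 0.6464) (||v_1|| = 1).

λ_1 = 21.5414,  λ_2 = 15.4586;  v_1 ≈ (0.763, 0.6464)


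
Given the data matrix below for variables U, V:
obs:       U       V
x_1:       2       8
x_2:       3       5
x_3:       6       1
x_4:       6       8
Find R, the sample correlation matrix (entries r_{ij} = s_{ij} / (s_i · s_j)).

Step 1 — column means:
  mean(U) = (2 + 3 + 6 + 6) / 4 = 17/4 = 4.25
  mean(V) = (8 + 5 + 1 + 8) / 4 = 22/4 = 5.5

Step 2 — sample variances and covariances s[i,j] = (1/(n-1)) · Σ_k (x_{k,i} - mean_i) · (x_{k,j} - mean_j), with n-1 = 3:
  s[U,U] = ((-2.25)·(-2.25) + (-1.25)·(-1.25) + (1.75)·(1.75) + (1.75)·(1.75)) / 3 = 12.75/3 = 4.25
  s[U,V] = ((-2.25)·(2.5) + (-1.25)·(-0.5) + (1.75)·(-4.5) + (1.75)·(2.5)) / 3 = -8.5/3 = -2.8333
  s[V,V] = ((2.5)·(2.5) + (-0.5)·(-0.5) + (-4.5)·(-4.5) + (2.5)·(2.5)) / 3 = 33/3 = 11
  Sample standard deviations s_i = √(s[i,i]):
  s(U) = √(4.25) = 2.0616
  s(V) = √(11) = 3.3166

Step 3 — r_{ij} = s_{ij} / (s_i · s_j):
  r[U,U] = 1 (diagonal).
  r[U,V] = -2.8333 / (2.0616 · 3.3166) = -2.8333 / 6.8374 = -0.4144
  r[V,V] = 1 (diagonal).

R is symmetric with unit diagonal. Assembling:

R = [[1, -0.4144],
 [-0.4144, 1]]


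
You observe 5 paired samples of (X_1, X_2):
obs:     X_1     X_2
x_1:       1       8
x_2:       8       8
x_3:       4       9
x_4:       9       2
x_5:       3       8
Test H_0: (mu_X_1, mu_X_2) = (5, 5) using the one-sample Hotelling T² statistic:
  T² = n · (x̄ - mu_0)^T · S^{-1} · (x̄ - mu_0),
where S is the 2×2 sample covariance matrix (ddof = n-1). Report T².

Step 1 — sample mean vector:
  mean(X_1) = (1 + 8 + 4 + 9 + 3) / 5 = 25/5 = 5
  mean(X_2) = (8 + 8 + 9 + 2 + 8) / 5 = 35/5 = 7
  x̄ = (5, 7),  deviation x̄ - mu_0 = (5, 7) - (5, 5) = (0, 2).

Step 2 — sample covariance matrix, S[i,j] = (1/(n-1)) · Σ_k (x_{k,i} - mean_i) · (x_{k,j} - mean_j), divisor n-1 = 4:
  S[X_1,X_1] = ((-4)·(-4) + (3)·(3) + (-1)·(-1) + (4)·(4) + (-2)·(-2)) / 4 = 46/4 = 11.5
  S[X_1,X_2] = ((-4)·(1) + (3)·(1) + (-1)·(2) + (4)·(-5) + (-2)·(1)) / 4 = -25/4 = -6.25
  S[X_2,X_2] = ((1)·(1) + (1)·(1) + (2)·(2) + (-5)·(-5) + (1)·(1)) / 4 = 32/4 = 8
  S = [[11.5, -6.25],
 [-6.25, 8]].

Step 3 — invert S. det(S) = 11.5·8 - (-6.25)² = 52.9375.
  S^{-1} = (1/det) · [[d, -b], [-b, a]] = [[0.1511, 0.1181],
 [0.1181, 0.2172]].

Step 4 — quadratic form (x̄ - mu_0)^T · S^{-1} · (x̄ - mu_0):
  S^{-1} · (x̄ - mu_0) = (0.2361, 0.4345),
  (x̄ - mu_0)^T · [...] = (0)·(0.2361) + (2)·(0.4345) = 0.8689.

Step 5 — scale by n: T² = 5 · 0.8689 = 4.3447.

T² ≈ 4.3447


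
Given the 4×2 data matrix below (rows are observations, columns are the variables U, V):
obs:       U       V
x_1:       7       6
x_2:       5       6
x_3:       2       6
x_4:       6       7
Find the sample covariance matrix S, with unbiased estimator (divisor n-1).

Step 1 — column means:
  mean(U) = (7 + 5 + 2 + 6) / 4 = 20/4 = 5
  mean(V) = (6 + 6 + 6 + 7) / 4 = 25/4 = 6.25

Step 2 — sample covariance S[i,j] = (1/(n-1)) · Σ_k (x_{k,i} - mean_i) · (x_{k,j} - mean_j), with n-1 = 3.
  S[U,U] = ((2)·(2) + (0)·(0) + (-3)·(-3) + (1)·(1)) / 3 = 14/3 = 4.6667
  S[U,V] = ((2)·(-0.25) + (0)·(-0.25) + (-3)·(-0.25) + (1)·(0.75)) / 3 = 1/3 = 0.3333
  S[V,V] = ((-0.25)·(-0.25) + (-0.25)·(-0.25) + (-0.25)·(-0.25) + (0.75)·(0.75)) / 3 = 0.75/3 = 0.25

S is symmetric (S[j,i] = S[i,j]). Assembling:

S = [[4.6667, 0.3333],
 [0.3333, 0.25]]


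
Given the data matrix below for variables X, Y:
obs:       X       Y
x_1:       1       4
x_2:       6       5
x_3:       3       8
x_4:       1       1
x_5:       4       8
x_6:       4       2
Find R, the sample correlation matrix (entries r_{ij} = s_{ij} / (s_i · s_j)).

Step 1 — column means:
  mean(X) = (1 + 6 + 3 + 1 + 4 + 4) / 6 = 19/6 = 3.1667
  mean(Y) = (4 + 5 + 8 + 1 + 8 + 2) / 6 = 28/6 = 4.6667

Step 2 — sample variances and covariances s[i,j] = (1/(n-1)) · Σ_k (x_{k,i} - mean_i) · (x_{k,j} - mean_j), with n-1 = 5:
  s[X,X] = ((-2.1667)·(-2.1667) + (2.8333)·(2.8333) + (-0.1667)·(-0.1667) + (-2.1667)·(-2.1667) + (0.8333)·(0.8333) + (0.8333)·(0.8333)) / 5 = 18.8333/5 = 3.7667
  s[X,Y] = ((-2.1667)·(-0.6667) + (2.8333)·(0.3333) + (-0.1667)·(3.3333) + (-2.1667)·(-3.6667) + (0.8333)·(3.3333) + (0.8333)·(-2.6667)) / 5 = 10.3333/5 = 2.0667
  s[Y,Y] = ((-0.6667)·(-0.6667) + (0.3333)·(0.3333) + (3.3333)·(3.3333) + (-3.6667)·(-3.6667) + (3.3333)·(3.3333) + (-2.6667)·(-2.6667)) / 5 = 43.3333/5 = 8.6667
  Sample standard deviations s_i = √(s[i,i]):
  s(X) = √(3.7667) = 1.9408
  s(Y) = √(8.6667) = 2.9439

Step 3 — r_{ij} = s_{ij} / (s_i · s_j):
  r[X,X] = 1 (diagonal).
  r[X,Y] = 2.0667 / (1.9408 · 2.9439) = 2.0667 / 5.7135 = 0.3617
  r[Y,Y] = 1 (diagonal).

R is symmetric with unit diagonal. Assembling:

R = [[1, 0.3617],
 [0.3617, 1]]


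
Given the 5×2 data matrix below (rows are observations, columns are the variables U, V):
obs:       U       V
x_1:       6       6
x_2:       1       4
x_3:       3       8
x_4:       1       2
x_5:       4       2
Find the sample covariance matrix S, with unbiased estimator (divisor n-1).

Step 1 — column means:
  mean(U) = (6 + 1 + 3 + 1 + 4) / 5 = 15/5 = 3
  mean(V) = (6 + 4 + 8 + 2 + 2) / 5 = 22/5 = 4.4

Step 2 — sample covariance S[i,j] = (1/(n-1)) · Σ_k (x_{k,i} - mean_i) · (x_{k,j} - mean_j), with n-1 = 4.
  S[U,U] = ((3)·(3) + (-2)·(-2) + (0)·(0) + (-2)·(-2) + (1)·(1)) / 4 = 18/4 = 4.5
  S[U,V] = ((3)·(1.6) + (-2)·(-0.4) + (0)·(3.6) + (-2)·(-2.4) + (1)·(-2.4)) / 4 = 8/4 = 2
  S[V,V] = ((1.6)·(1.6) + (-0.4)·(-0.4) + (3.6)·(3.6) + (-2.4)·(-2.4) + (-2.4)·(-2.4)) / 4 = 27.2/4 = 6.8

S is symmetric (S[j,i] = S[i,j]). Assembling:

S = [[4.5, 2],
 [2, 6.8]]


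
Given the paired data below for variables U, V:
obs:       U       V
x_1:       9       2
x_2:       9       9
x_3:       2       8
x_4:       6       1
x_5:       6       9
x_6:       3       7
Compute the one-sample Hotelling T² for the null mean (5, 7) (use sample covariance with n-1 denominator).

Step 1 — sample mean vector:
  mean(U) = (9 + 9 + 2 + 6 + 6 + 3) / 6 = 35/6 = 5.8333
  mean(V) = (2 + 9 + 8 + 1 + 9 + 7) / 6 = 36/6 = 6
  x̄ = (5.8333, 6),  deviation x̄ - mu_0 = (5.8333, 6) - (5, 7) = (0.8333, -1).

Step 2 — sample covariance matrix, S[i,j] = (1/(n-1)) · Σ_k (x_{k,i} - mean_i) · (x_{k,j} - mean_j), divisor n-1 = 5:
  S[U,U] = ((3.1667)·(3.1667) + (3.1667)·(3.1667) + (-3.8333)·(-3.8333) + (0.1667)·(0.1667) + (0.1667)·(0.1667) + (-2.8333)·(-2.8333)) / 5 = 42.8333/5 = 8.5667
  S[U,V] = ((3.1667)·(-4) + (3.1667)·(3) + (-3.8333)·(2) + (0.1667)·(-5) + (0.1667)·(3) + (-2.8333)·(1)) / 5 = -14/5 = -2.8
  S[V,V] = ((-4)·(-4) + (3)·(3) + (2)·(2) + (-5)·(-5) + (3)·(3) + (1)·(1)) / 5 = 64/5 = 12.8
  S = [[8.5667, -2.8],
 [-2.8, 12.8]].

Step 3 — invert S. det(S) = 8.5667·12.8 - (-2.8)² = 101.8133.
  S^{-1} = (1/det) · [[d, -b], [-b, a]] = [[0.1257, 0.0275],
 [0.0275, 0.0841]].

Step 4 — quadratic form (x̄ - mu_0)^T · S^{-1} · (x̄ - mu_0):
  S^{-1} · (x̄ - mu_0) = (0.0773, -0.0612),
  (x̄ - mu_0)^T · [...] = (0.8333)·(0.0773) + (-1)·(-0.0612) = 0.1256.

Step 5 — scale by n: T² = 6 · 0.1256 = 0.7537.

T² ≈ 0.7537


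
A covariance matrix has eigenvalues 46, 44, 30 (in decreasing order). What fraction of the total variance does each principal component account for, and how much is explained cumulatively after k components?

Step 1 — total variance = trace(Sigma) = Σ λ_i = 46 + 44 + 30 = 120.

Step 2 — fraction explained by component i = λ_i / Σ λ:
  PC1: 46/120 = 0.3833
  PC2: 44/120 = 0.3667
  PC3: 30/120 = 0.25

Step 3 — cumulative fraction after k components = (λ_1 + ... + λ_k) / Σ λ:
  k = 1: 46/120 = 0.3833
  k = 2: (46 + 44)/120 = 90/120 = 0.75
  k = 3: (46 + 44 + 30)/120 = 120/120 = 1

Summary (fraction, with percent):

explained: PC1 0.3833 (38.33%), PC2 0.3667 (36.67%), PC3 0.25 (25%);  cumulative: 0.3833, 0.75, 1


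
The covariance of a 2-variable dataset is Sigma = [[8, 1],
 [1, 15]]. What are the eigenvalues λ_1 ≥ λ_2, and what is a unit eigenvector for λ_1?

Step 1 — characteristic polynomial of 2×2 Sigma:
  det(Sigma - λI) = λ² - trace · λ + det = 0.
  trace = 8 + 15 = 23, det = 8·15 - (1)² = 119.
Step 2 — discriminant:
  Δ = trace² - 4·det = 529 - 476 = 53.
Step 3 — eigenvalues:
  λ = (trace ± √Δ)/2 = (23 ± 7.2801)/2,
  λ_1 = 15.1401,  λ_2 = 7.8599.

Step 4 — unit eigenvector for λ_1: solve (Sigma - λ_1 I)v = 0. First row:
  (8 - 15.1401)·v_x + (1)·v_y = 0, i.e. (-7.1401)·v_x + (1)·v_y = 0,
  so v ∝ (b, λ_1 - a) = (1, 7.1401) = u.
  ||u|| = √((1)² + (7.1401)²) = √(51.9804) ≈ 7.2097,
  v_1 = u/||u|| ≈ (0.1387, 0.9903) (||v_1|| = 1).

λ_1 = 15.1401,  λ_2 = 7.8599;  v_1 ≈ (0.1387, 0.9903)


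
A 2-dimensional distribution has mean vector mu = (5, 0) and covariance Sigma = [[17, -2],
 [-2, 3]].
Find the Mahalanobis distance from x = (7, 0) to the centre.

Step 1 — centre the observation: (x - mu) = (2, 0).

Step 2 — invert Sigma. det(Sigma) = 17·3 - (-2)² = 47.
  Sigma^{-1} = (1/det) · [[d, -b], [-b, a]] = [[0.0638, 0.0426],
 [0.0426, 0.3617]].

Step 3 — form the quadratic (x - mu)^T · Sigma^{-1} · (x - mu):
  Sigma^{-1} · (x - mu) = (0.1277, 0.0851).
  (x - mu)^T · [Sigma^{-1} · (x - mu)] = (2)·(0.1277) + (0)·(0.0851) = 0.2553.

Step 4 — take square root: d = √(0.2553) ≈ 0.5053.

d(x, mu) = √(0.2553) ≈ 0.5053


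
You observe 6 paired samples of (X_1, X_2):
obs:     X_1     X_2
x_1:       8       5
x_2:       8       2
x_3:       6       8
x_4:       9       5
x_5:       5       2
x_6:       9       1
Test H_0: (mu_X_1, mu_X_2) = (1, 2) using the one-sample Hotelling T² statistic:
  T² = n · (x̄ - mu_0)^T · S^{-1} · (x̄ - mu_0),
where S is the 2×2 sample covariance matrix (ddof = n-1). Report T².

Step 1 — sample mean vector:
  mean(X_1) = (8 + 8 + 6 + 9 + 5 + 9) / 6 = 45/6 = 7.5
  mean(X_2) = (5 + 2 + 8 + 5 + 2 + 1) / 6 = 23/6 = 3.8333
  x̄ = (7.5, 3.8333),  deviation x̄ - mu_0 = (7.5, 3.8333) - (1, 2) = (6.5, 1.8333).

Step 2 — sample covariance matrix, S[i,j] = (1/(n-1)) · Σ_k (x_{k,i} - mean_i) · (x_{k,j} - mean_j), divisor n-1 = 5:
  S[X_1,X_1] = ((0.5)·(0.5) + (0.5)·(0.5) + (-1.5)·(-1.5) + (1.5)·(1.5) + (-2.5)·(-2.5) + (1.5)·(1.5)) / 5 = 13.5/5 = 2.7
  S[X_1,X_2] = ((0.5)·(1.1667) + (0.5)·(-1.8333) + (-1.5)·(4.1667) + (1.5)·(1.1667) + (-2.5)·(-1.8333) + (1.5)·(-2.8333)) / 5 = -4.5/5 = -0.9
  S[X_2,X_2] = ((1.1667)·(1.1667) + (-1.8333)·(-1.8333) + (4.1667)·(4.1667) + (1.1667)·(1.1667) + (-1.8333)·(-1.8333) + (-2.8333)·(-2.8333)) / 5 = 34.8333/5 = 6.9667
  S = [[2.7, -0.9],
 [-0.9, 6.9667]].

Step 3 — invert S. det(S) = 2.7·6.9667 - (-0.9)² = 18.
  S^{-1} = (1/det) · [[d, -b], [-b, a]] = [[0.387, 0.05],
 [0.05, 0.15]].

Step 4 — quadratic form (x̄ - mu_0)^T · S^{-1} · (x̄ - mu_0):
  S^{-1} · (x̄ - mu_0) = (2.6074, 0.6),
  (x̄ - mu_0)^T · [...] = (6.5)·(2.6074) + (1.8333)·(0.6) = 18.0481.

Step 5 — scale by n: T² = 6 · 18.0481 = 108.2889.

T² ≈ 108.2889


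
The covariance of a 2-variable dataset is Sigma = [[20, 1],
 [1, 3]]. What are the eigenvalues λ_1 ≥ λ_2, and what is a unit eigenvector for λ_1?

Step 1 — characteristic polynomial of 2×2 Sigma:
  det(Sigma - λI) = λ² - trace · λ + det = 0.
  trace = 20 + 3 = 23, det = 20·3 - (1)² = 59.
Step 2 — discriminant:
  Δ = trace² - 4·det = 529 - 236 = 293.
Step 3 — eigenvalues:
  λ = (trace ± √Δ)/2 = (23 ± 17.1172)/2,
  λ_1 = 20.0586,  λ_2 = 2.9414.

Step 4 — unit eigenvector for λ_1: solve (Sigma - λ_1 I)v = 0. First row:
  (20 - 20.0586)·v_x + (1)·v_y = 0, i.e. (-0.0586)·v_x + (1)·v_y = 0,
  so v ∝ (b, λ_1 - a) = (1, 0.0586) = u.
  ||u|| = √((1)² + (0.0586)²) = √(1.0034) ≈ 1.0017,
  v_1 = u/||u|| ≈ (0.9983, 0.0585) (||v_1|| = 1).

λ_1 = 20.0586,  λ_2 = 2.9414;  v_1 ≈ (0.9983, 0.0585)


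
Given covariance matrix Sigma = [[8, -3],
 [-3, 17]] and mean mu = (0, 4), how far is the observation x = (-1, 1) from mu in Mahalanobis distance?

Step 1 — centre the observation: (x - mu) = (-1, -3).

Step 2 — invert Sigma. det(Sigma) = 8·17 - (-3)² = 127.
  Sigma^{-1} = (1/det) · [[d, -b], [-b, a]] = [[0.1339, 0.0236],
 [0.0236, 0.063]].

Step 3 — form the quadratic (x - mu)^T · Sigma^{-1} · (x - mu):
  Sigma^{-1} · (x - mu) = (-0.2047, -0.2126).
  (x - mu)^T · [Sigma^{-1} · (x - mu)] = (-1)·(-0.2047) + (-3)·(-0.2126) = 0.8425.

Step 4 — take square root: d = √(0.8425) ≈ 0.9179.

d(x, mu) = √(0.8425) ≈ 0.9179


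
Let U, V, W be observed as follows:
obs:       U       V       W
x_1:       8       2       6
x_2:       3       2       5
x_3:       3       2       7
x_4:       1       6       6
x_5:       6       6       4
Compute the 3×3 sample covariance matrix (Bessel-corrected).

Step 1 — column means:
  mean(U) = (8 + 3 + 3 + 1 + 6) / 5 = 21/5 = 4.2
  mean(V) = (2 + 2 + 2 + 6 + 6) / 5 = 18/5 = 3.6
  mean(W) = (6 + 5 + 7 + 6 + 4) / 5 = 28/5 = 5.6

Step 2 — sample covariance S[i,j] = (1/(n-1)) · Σ_k (x_{k,i} - mean_i) · (x_{k,j} - mean_j), with n-1 = 4.
  S[U,U] = ((3.8)·(3.8) + (-1.2)·(-1.2) + (-1.2)·(-1.2) + (-3.2)·(-3.2) + (1.8)·(1.8)) / 4 = 30.8/4 = 7.7
  S[U,V] = ((3.8)·(-1.6) + (-1.2)·(-1.6) + (-1.2)·(-1.6) + (-3.2)·(2.4) + (1.8)·(2.4)) / 4 = -5.6/4 = -1.4
  S[U,W] = ((3.8)·(0.4) + (-1.2)·(-0.6) + (-1.2)·(1.4) + (-3.2)·(0.4) + (1.8)·(-1.6)) / 4 = -3.6/4 = -0.9
  S[V,V] = ((-1.6)·(-1.6) + (-1.6)·(-1.6) + (-1.6)·(-1.6) + (2.4)·(2.4) + (2.4)·(2.4)) / 4 = 19.2/4 = 4.8
  S[V,W] = ((-1.6)·(0.4) + (-1.6)·(-0.6) + (-1.6)·(1.4) + (2.4)·(0.4) + (2.4)·(-1.6)) / 4 = -4.8/4 = -1.2
  S[W,W] = ((0.4)·(0.4) + (-0.6)·(-0.6) + (1.4)·(1.4) + (0.4)·(0.4) + (-1.6)·(-1.6)) / 4 = 5.2/4 = 1.3

S is symmetric (S[j,i] = S[i,j]). Assembling:

S = [[7.7, -1.4, -0.9],
 [-1.4, 4.8, -1.2],
 [-0.9, -1.2, 1.3]]


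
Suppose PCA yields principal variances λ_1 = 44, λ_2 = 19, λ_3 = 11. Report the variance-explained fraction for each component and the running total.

Step 1 — total variance = trace(Sigma) = Σ λ_i = 44 + 19 + 11 = 74.

Step 2 — fraction explained by component i = λ_i / Σ λ:
  PC1: 44/74 = 0.5946
  PC2: 19/74 = 0.2568
  PC3: 11/74 = 0.1486

Step 3 — cumulative fraction after k components = (λ_1 + ... + λ_k) / Σ λ:
  k = 1: 44/74 = 0.5946
  k = 2: (44 + 19)/74 = 63/74 = 0.8514
  k = 3: (44 + 19 + 11)/74 = 74/74 = 1

Summary (fraction, with percent):

explained: PC1 0.5946 (59.46%), PC2 0.2568 (25.68%), PC3 0.1486 (14.86%);  cumulative: 0.5946, 0.8514, 1


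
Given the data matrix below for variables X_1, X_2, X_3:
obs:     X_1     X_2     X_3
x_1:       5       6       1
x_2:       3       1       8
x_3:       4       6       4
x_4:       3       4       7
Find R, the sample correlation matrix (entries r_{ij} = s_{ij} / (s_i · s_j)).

Step 1 — column means:
  mean(X_1) = (5 + 3 + 4 + 3) / 4 = 15/4 = 3.75
  mean(X_2) = (6 + 1 + 6 + 4) / 4 = 17/4 = 4.25
  mean(X_3) = (1 + 8 + 4 + 7) / 4 = 20/4 = 5

Step 2 — sample variances and covariances s[i,j] = (1/(n-1)) · Σ_k (x_{k,i} - mean_i) · (x_{k,j} - mean_j), with n-1 = 3:
  s[X_1,X_1] = ((1.25)·(1.25) + (-0.75)·(-0.75) + (0.25)·(0.25) + (-0.75)·(-0.75)) / 3 = 2.75/3 = 0.9167
  s[X_1,X_2] = ((1.25)·(1.75) + (-0.75)·(-3.25) + (0.25)·(1.75) + (-0.75)·(-0.25)) / 3 = 5.25/3 = 1.75
  s[X_1,X_3] = ((1.25)·(-4) + (-0.75)·(3) + (0.25)·(-1) + (-0.75)·(2)) / 3 = -9/3 = -3
  s[X_2,X_2] = ((1.75)·(1.75) + (-3.25)·(-3.25) + (1.75)·(1.75) + (-0.25)·(-0.25)) / 3 = 16.75/3 = 5.5833
  s[X_2,X_3] = ((1.75)·(-4) + (-3.25)·(3) + (1.75)·(-1) + (-0.25)·(2)) / 3 = -19/3 = -6.3333
  s[X_3,X_3] = ((-4)·(-4) + (3)·(3) + (-1)·(-1) + (2)·(2)) / 3 = 30/3 = 10
  Sample standard deviations s_i = √(s[i,i]):
  s(X_1) = √(0.9167) = 0.9574
  s(X_2) = √(5.5833) = 2.3629
  s(X_3) = √(10) = 3.1623

Step 3 — r_{ij} = s_{ij} / (s_i · s_j):
  r[X_1,X_1] = 1 (diagonal).
  r[X_1,X_2] = 1.75 / (0.9574 · 2.3629) = 1.75 / 2.2623 = 0.7735
  r[X_1,X_3] = -3 / (0.9574 · 3.1623) = -3 / 3.0277 = -0.9909
  r[X_2,X_2] = 1 (diagonal).
  r[X_2,X_3] = -6.3333 / (2.3629 · 3.1623) = -6.3333 / 7.4722 = -0.8476
  r[X_3,X_3] = 1 (diagonal).

R is symmetric with unit diagonal. Assembling:

R = [[1, 0.7735, -0.9909],
 [0.7735, 1, -0.8476],
 [-0.9909, -0.8476, 1]]


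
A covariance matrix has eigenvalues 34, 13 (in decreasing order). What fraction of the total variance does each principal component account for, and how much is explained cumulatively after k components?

Step 1 — total variance = trace(Sigma) = Σ λ_i = 34 + 13 = 47.

Step 2 — fraction explained by component i = λ_i / Σ λ:
  PC1: 34/47 = 0.7234
  PC2: 13/47 = 0.2766

Step 3 — cumulative fraction after k components = (λ_1 + ... + λ_k) / Σ λ:
  k = 1: 34/47 = 0.7234
  k = 2: (34 + 13)/47 = 47/47 = 1

Summary (fraction, with percent):

explained: PC1 0.7234 (72.34%), PC2 0.2766 (27.66%);  cumulative: 0.7234, 1


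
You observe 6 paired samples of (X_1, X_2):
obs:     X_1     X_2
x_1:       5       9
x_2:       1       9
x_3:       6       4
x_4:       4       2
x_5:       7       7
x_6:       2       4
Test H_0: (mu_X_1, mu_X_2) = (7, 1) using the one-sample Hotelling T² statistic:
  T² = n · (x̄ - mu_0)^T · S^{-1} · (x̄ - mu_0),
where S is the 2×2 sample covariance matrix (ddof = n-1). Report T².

Step 1 — sample mean vector:
  mean(X_1) = (5 + 1 + 6 + 4 + 7 + 2) / 6 = 25/6 = 4.1667
  mean(X_2) = (9 + 9 + 4 + 2 + 7 + 4) / 6 = 35/6 = 5.8333
  x̄ = (4.1667, 5.8333),  deviation x̄ - mu_0 = (4.1667, 5.8333) - (7, 1) = (-2.8333, 4.8333).

Step 2 — sample covariance matrix, S[i,j] = (1/(n-1)) · Σ_k (x_{k,i} - mean_i) · (x_{k,j} - mean_j), divisor n-1 = 5:
  S[X_1,X_1] = ((0.8333)·(0.8333) + (-3.1667)·(-3.1667) + (1.8333)·(1.8333) + (-0.1667)·(-0.1667) + (2.8333)·(2.8333) + (-2.1667)·(-2.1667)) / 5 = 26.8333/5 = 5.3667
  S[X_1,X_2] = ((0.8333)·(3.1667) + (-3.1667)·(3.1667) + (1.8333)·(-1.8333) + (-0.1667)·(-3.8333) + (2.8333)·(1.1667) + (-2.1667)·(-1.8333)) / 5 = -2.8333/5 = -0.5667
  S[X_2,X_2] = ((3.1667)·(3.1667) + (3.1667)·(3.1667) + (-1.8333)·(-1.8333) + (-3.8333)·(-3.8333) + (1.1667)·(1.1667) + (-1.8333)·(-1.8333)) / 5 = 42.8333/5 = 8.5667
  S = [[5.3667, -0.5667],
 [-0.5667, 8.5667]].

Step 3 — invert S. det(S) = 5.3667·8.5667 - (-0.5667)² = 45.6533.
  S^{-1} = (1/det) · [[d, -b], [-b, a]] = [[0.1876, 0.0124],
 [0.0124, 0.1176]].

Step 4 — quadratic form (x̄ - mu_0)^T · S^{-1} · (x̄ - mu_0):
  S^{-1} · (x̄ - mu_0) = (-0.4717, 0.533),
  (x̄ - mu_0)^T · [...] = (-2.8333)·(-0.4717) + (4.8333)·(0.533) = 3.9126.

Step 5 — scale by n: T² = 6 · 3.9126 = 23.4755.

T² ≈ 23.4755


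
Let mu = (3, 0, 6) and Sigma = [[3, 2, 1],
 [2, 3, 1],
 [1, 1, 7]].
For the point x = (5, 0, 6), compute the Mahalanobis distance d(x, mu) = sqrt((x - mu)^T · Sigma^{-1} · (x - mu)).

Step 1 — centre the observation: (x - mu) = (2, 0, 0).

Step 2 — invert Sigma (cofactor / det for 3×3, or solve directly):
  Sigma^{-1} = [[0.6061, -0.3939, -0.0303],
 [-0.3939, 0.6061, -0.0303],
 [-0.0303, -0.0303, 0.1515]].

Step 3 — form the quadratic (x - mu)^T · Sigma^{-1} · (x - mu):
  Sigma^{-1} · (x - mu) = (1.2121, -0.7879, -0.0606).
  (x - mu)^T · [Sigma^{-1} · (x - mu)] = (2)·(1.2121) + (0)·(-0.7879) + (0)·(-0.0606) = 2.4242.

Step 4 — take square root: d = √(2.4242) ≈ 1.557.

d(x, mu) = √(2.4242) ≈ 1.557


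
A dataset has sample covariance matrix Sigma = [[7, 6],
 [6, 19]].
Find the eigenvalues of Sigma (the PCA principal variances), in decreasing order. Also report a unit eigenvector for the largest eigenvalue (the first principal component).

Step 1 — characteristic polynomial of 2×2 Sigma:
  det(Sigma - λI) = λ² - trace · λ + det = 0.
  trace = 7 + 19 = 26, det = 7·19 - (6)² = 97.
Step 2 — discriminant:
  Δ = trace² - 4·det = 676 - 388 = 288.
Step 3 — eigenvalues:
  λ = (trace ± √Δ)/2 = (26 ± 16.9706)/2,
  λ_1 = 21.4853,  λ_2 = 4.5147.

Step 4 — unit eigenvector for λ_1: solve (Sigma - λ_1 I)v = 0. First row:
  (7 - 21.4853)·v_x + (6)·v_y = 0, i.e. (-14.4853)·v_x + (6)·v_y = 0,
  so v ∝ (b, λ_1 - a) = (6, 14.4853) = u.
  ||u|| = √((6)² + (14.4853)²) = √(245.8234) ≈ 15.6788,
  v_1 = u/||u|| ≈ (0.3827, 0.9239) (||v_1|| = 1).

λ_1 = 21.4853,  λ_2 = 4.5147;  v_1 ≈ (0.3827, 0.9239)


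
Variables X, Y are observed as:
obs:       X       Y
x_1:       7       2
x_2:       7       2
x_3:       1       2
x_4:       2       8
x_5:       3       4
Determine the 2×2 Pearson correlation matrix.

Step 1 — column means:
  mean(X) = (7 + 7 + 1 + 2 + 3) / 5 = 20/5 = 4
  mean(Y) = (2 + 2 + 2 + 8 + 4) / 5 = 18/5 = 3.6

Step 2 — sample variances and covariances s[i,j] = (1/(n-1)) · Σ_k (x_{k,i} - mean_i) · (x_{k,j} - mean_j), with n-1 = 4:
  s[X,X] = ((3)·(3) + (3)·(3) + (-3)·(-3) + (-2)·(-2) + (-1)·(-1)) / 4 = 32/4 = 8
  s[X,Y] = ((3)·(-1.6) + (3)·(-1.6) + (-3)·(-1.6) + (-2)·(4.4) + (-1)·(0.4)) / 4 = -14/4 = -3.5
  s[Y,Y] = ((-1.6)·(-1.6) + (-1.6)·(-1.6) + (-1.6)·(-1.6) + (4.4)·(4.4) + (0.4)·(0.4)) / 4 = 27.2/4 = 6.8
  Sample standard deviations s_i = √(s[i,i]):
  s(X) = √(8) = 2.8284
  s(Y) = √(6.8) = 2.6077

Step 3 — r_{ij} = s_{ij} / (s_i · s_j):
  r[X,X] = 1 (diagonal).
  r[X,Y] = -3.5 / (2.8284 · 2.6077) = -3.5 / 7.3756 = -0.4745
  r[Y,Y] = 1 (diagonal).

R is symmetric with unit diagonal. Assembling:

R = [[1, -0.4745],
 [-0.4745, 1]]


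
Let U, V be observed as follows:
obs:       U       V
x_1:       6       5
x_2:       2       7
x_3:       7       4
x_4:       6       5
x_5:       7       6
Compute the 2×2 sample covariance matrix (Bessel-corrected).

Step 1 — column means:
  mean(U) = (6 + 2 + 7 + 6 + 7) / 5 = 28/5 = 5.6
  mean(V) = (5 + 7 + 4 + 5 + 6) / 5 = 27/5 = 5.4

Step 2 — sample covariance S[i,j] = (1/(n-1)) · Σ_k (x_{k,i} - mean_i) · (x_{k,j} - mean_j), with n-1 = 4.
  S[U,U] = ((0.4)·(0.4) + (-3.6)·(-3.6) + (1.4)·(1.4) + (0.4)·(0.4) + (1.4)·(1.4)) / 4 = 17.2/4 = 4.3
  S[U,V] = ((0.4)·(-0.4) + (-3.6)·(1.6) + (1.4)·(-1.4) + (0.4)·(-0.4) + (1.4)·(0.6)) / 4 = -7.2/4 = -1.8
  S[V,V] = ((-0.4)·(-0.4) + (1.6)·(1.6) + (-1.4)·(-1.4) + (-0.4)·(-0.4) + (0.6)·(0.6)) / 4 = 5.2/4 = 1.3

S is symmetric (S[j,i] = S[i,j]). Assembling:

S = [[4.3, -1.8],
 [-1.8, 1.3]]


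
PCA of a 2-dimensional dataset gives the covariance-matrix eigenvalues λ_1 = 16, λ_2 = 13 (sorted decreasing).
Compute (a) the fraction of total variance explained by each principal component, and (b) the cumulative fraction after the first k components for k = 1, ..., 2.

Step 1 — total variance = trace(Sigma) = Σ λ_i = 16 + 13 = 29.

Step 2 — fraction explained by component i = λ_i / Σ λ:
  PC1: 16/29 = 0.5517
  PC2: 13/29 = 0.4483

Step 3 — cumulative fraction after k components = (λ_1 + ... + λ_k) / Σ λ:
  k = 1: 16/29 = 0.5517
  k = 2: (16 + 13)/29 = 29/29 = 1

Summary (fraction, with percent):

explained: PC1 0.5517 (55.17%), PC2 0.4483 (44.83%);  cumulative: 0.5517, 1


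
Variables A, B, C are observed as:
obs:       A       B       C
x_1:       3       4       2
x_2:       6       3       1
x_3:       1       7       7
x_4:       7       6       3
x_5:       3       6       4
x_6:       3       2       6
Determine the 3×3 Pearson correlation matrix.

Step 1 — column means:
  mean(A) = (3 + 6 + 1 + 7 + 3 + 3) / 6 = 23/6 = 3.8333
  mean(B) = (4 + 3 + 7 + 6 + 6 + 2) / 6 = 28/6 = 4.6667
  mean(C) = (2 + 1 + 7 + 3 + 4 + 6) / 6 = 23/6 = 3.8333

Step 2 — sample variances and covariances s[i,j] = (1/(n-1)) · Σ_k (x_{k,i} - mean_i) · (x_{k,j} - mean_j), with n-1 = 5:
  s[A,A] = ((-0.8333)·(-0.8333) + (2.1667)·(2.1667) + (-2.8333)·(-2.8333) + (3.1667)·(3.1667) + (-0.8333)·(-0.8333) + (-0.8333)·(-0.8333)) / 5 = 24.8333/5 = 4.9667
  s[A,B] = ((-0.8333)·(-0.6667) + (2.1667)·(-1.6667) + (-2.8333)·(2.3333) + (3.1667)·(1.3333) + (-0.8333)·(1.3333) + (-0.8333)·(-2.6667)) / 5 = -4.3333/5 = -0.8667
  s[A,C] = ((-0.8333)·(-1.8333) + (2.1667)·(-2.8333) + (-2.8333)·(3.1667) + (3.1667)·(-0.8333) + (-0.8333)·(0.1667) + (-0.8333)·(2.1667)) / 5 = -18.1667/5 = -3.6333
  s[B,B] = ((-0.6667)·(-0.6667) + (-1.6667)·(-1.6667) + (2.3333)·(2.3333) + (1.3333)·(1.3333) + (1.3333)·(1.3333) + (-2.6667)·(-2.6667)) / 5 = 19.3333/5 = 3.8667
  s[B,C] = ((-0.6667)·(-1.8333) + (-1.6667)·(-2.8333) + (2.3333)·(3.1667) + (1.3333)·(-0.8333) + (1.3333)·(0.1667) + (-2.6667)·(2.1667)) / 5 = 6.6667/5 = 1.3333
  s[C,C] = ((-1.8333)·(-1.8333) + (-2.8333)·(-2.8333) + (3.1667)·(3.1667) + (-0.8333)·(-0.8333) + (0.1667)·(0.1667) + (2.1667)·(2.1667)) / 5 = 26.8333/5 = 5.3667
  Sample standard deviations s_i = √(s[i,i]):
  s(A) = √(4.9667) = 2.2286
  s(B) = √(3.8667) = 1.9664
  s(C) = √(5.3667) = 2.3166

Step 3 — r_{ij} = s_{ij} / (s_i · s_j):
  r[A,A] = 1 (diagonal).
  r[A,B] = -0.8667 / (2.2286 · 1.9664) = -0.8667 / 4.3823 = -0.1978
  r[A,C] = -3.6333 / (2.2286 · 2.3166) = -3.6333 / 5.1628 = -0.7038
  r[B,B] = 1 (diagonal).
  r[B,C] = 1.3333 / (1.9664 · 2.3166) = 1.3333 / 4.5553 = 0.2927
  r[C,C] = 1 (diagonal).

R is symmetric with unit diagonal. Assembling:

R = [[1, -0.1978, -0.7038],
 [-0.1978, 1, 0.2927],
 [-0.7038, 0.2927, 1]]


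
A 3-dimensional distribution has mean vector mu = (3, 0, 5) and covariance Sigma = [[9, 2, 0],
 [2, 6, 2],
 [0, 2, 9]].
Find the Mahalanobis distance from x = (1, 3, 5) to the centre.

Step 1 — centre the observation: (x - mu) = (-2, 3, 0).

Step 2 — invert Sigma (cofactor / det for 3×3, or solve directly):
  Sigma^{-1} = [[0.1208, -0.0435, 0.0097],
 [-0.0435, 0.1957, -0.0435],
 [0.0097, -0.0435, 0.1208]].

Step 3 — form the quadratic (x - mu)^T · Sigma^{-1} · (x - mu):
  Sigma^{-1} · (x - mu) = (-0.372, 0.6739, -0.1498).
  (x - mu)^T · [Sigma^{-1} · (x - mu)] = (-2)·(-0.372) + (3)·(0.6739) + (0)·(-0.1498) = 2.7657.

Step 4 — take square root: d = √(2.7657) ≈ 1.663.

d(x, mu) = √(2.7657) ≈ 1.663


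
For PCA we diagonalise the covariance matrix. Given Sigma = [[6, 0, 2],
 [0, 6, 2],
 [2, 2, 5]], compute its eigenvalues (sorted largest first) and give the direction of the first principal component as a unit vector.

Step 1 — characteristic polynomial p(λ) = det(λI - Sigma) = λ³ - tr·λ² + c_1·λ - det, where tr = trace, c_1 = sum of the principal 2×2 minors, det = det(Sigma):
  tr = 6 + 6 + 5 = 17,
  c_1 = (6·6 - (0)²) + (6·5 - (2)²) + (6·5 - (2)²) = 36 + 26 + 26 = 88,
  det = 6·(6·5 - (2)²) - (0)·((0)·5 - (2)·(2)) + (2)·((0)·(2) - 6·(2)) = 6·(26) - (0)·(-4) + (2)·(-12) = 132.
  So p(λ) = λ³ - 17λ² + 88λ - 132.
Step 2 — look for an integer root (rational root theorem: any rational root is an integer divisor of 132). Testing λ = 6:
  p(6) = 216 - 612 + 528 - 132 = 0  ✓
  Dividing out (λ - 6): p(λ) = (λ - 6)(λ² - 11λ + 22).
Step 3 — remaining eigenvalues from the quadratic λ² - 11λ + 22 = 0:
  Δ = 11² - 4·22 = 121 - 88 = 33,  λ = (11 ± √33)/2 = (11 ± 5.7446)/2 ≈ 8.3723 or 2.6277.
  Sorted: λ_1 = 8.3723,  λ_2 = 6,  λ_3 = 2.6277  (check: sum = 17 = tr ✓).

Step 4 — unit eigenvector for λ_1 ≈ 8.3723: v spans the null space of (Sigma - λ_1 I), whose rows are
  r_1 = (-2.3723, 0, 2),  r_2 = (0, -2.3723, 2),  r_3 = (2, 2, -3.3723).
  v is orthogonal to every row, so take v ∝ r_1 × r_2 = ((0)·(2) - (2)·(-2.3723), (2)·(0) - (-2.3723)·(2), (-2.3723)·(-2.3723) - (0)·(0)) ≈ (4.7446, 4.7446, 5.6277).
  Let u = (4.7446, 4.7446, 5.6277).
  ||u|| = √((4.7446)² + (4.7446)² + (5.6277)²) = √(76.693) ≈ 8.7575,  v_1 = u/||u|| ≈ (0.5418, 0.5418, 0.6426) (||v_1|| = 1).

λ_1 = 8.3723,  λ_2 = 6,  λ_3 = 2.6277;  v_1 ≈ (0.5418, 0.5418, 0.6426)


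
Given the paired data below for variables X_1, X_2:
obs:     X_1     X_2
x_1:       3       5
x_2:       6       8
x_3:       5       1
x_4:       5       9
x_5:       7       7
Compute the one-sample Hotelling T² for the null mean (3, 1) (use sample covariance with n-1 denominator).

Step 1 — sample mean vector:
  mean(X_1) = (3 + 6 + 5 + 5 + 7) / 5 = 26/5 = 5.2
  mean(X_2) = (5 + 8 + 1 + 9 + 7) / 5 = 30/5 = 6
  x̄ = (5.2, 6),  deviation x̄ - mu_0 = (5.2, 6) - (3, 1) = (2.2, 5).

Step 2 — sample covariance matrix, S[i,j] = (1/(n-1)) · Σ_k (x_{k,i} - mean_i) · (x_{k,j} - mean_j), divisor n-1 = 4:
  S[X_1,X_1] = ((-2.2)·(-2.2) + (0.8)·(0.8) + (-0.2)·(-0.2) + (-0.2)·(-0.2) + (1.8)·(1.8)) / 4 = 8.8/4 = 2.2
  S[X_1,X_2] = ((-2.2)·(-1) + (0.8)·(2) + (-0.2)·(-5) + (-0.2)·(3) + (1.8)·(1)) / 4 = 6/4 = 1.5
  S[X_2,X_2] = ((-1)·(-1) + (2)·(2) + (-5)·(-5) + (3)·(3) + (1)·(1)) / 4 = 40/4 = 10
  S = [[2.2, 1.5],
 [1.5, 10]].

Step 3 — invert S. det(S) = 2.2·10 - (1.5)² = 19.75.
  S^{-1} = (1/det) · [[d, -b], [-b, a]] = [[0.5063, -0.0759],
 [-0.0759, 0.1114]].

Step 4 — quadratic form (x̄ - mu_0)^T · S^{-1} · (x̄ - mu_0):
  S^{-1} · (x̄ - mu_0) = (0.7342, 0.3899),
  (x̄ - mu_0)^T · [...] = (2.2)·(0.7342) + (5)·(0.3899) = 3.5646.

Step 5 — scale by n: T² = 5 · 3.5646 = 17.8228.

T² ≈ 17.8228


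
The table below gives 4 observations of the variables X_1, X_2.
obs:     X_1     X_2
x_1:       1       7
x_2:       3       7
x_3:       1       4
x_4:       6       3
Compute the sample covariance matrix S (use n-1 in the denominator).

Step 1 — column means:
  mean(X_1) = (1 + 3 + 1 + 6) / 4 = 11/4 = 2.75
  mean(X_2) = (7 + 7 + 4 + 3) / 4 = 21/4 = 5.25

Step 2 — sample covariance S[i,j] = (1/(n-1)) · Σ_k (x_{k,i} - mean_i) · (x_{k,j} - mean_j), with n-1 = 3.
  S[X_1,X_1] = ((-1.75)·(-1.75) + (0.25)·(0.25) + (-1.75)·(-1.75) + (3.25)·(3.25)) / 3 = 16.75/3 = 5.5833
  S[X_1,X_2] = ((-1.75)·(1.75) + (0.25)·(1.75) + (-1.75)·(-1.25) + (3.25)·(-2.25)) / 3 = -7.75/3 = -2.5833
  S[X_2,X_2] = ((1.75)·(1.75) + (1.75)·(1.75) + (-1.25)·(-1.25) + (-2.25)·(-2.25)) / 3 = 12.75/3 = 4.25

S is symmetric (S[j,i] = S[i,j]). Assembling:

S = [[5.5833, -2.5833],
 [-2.5833, 4.25]]


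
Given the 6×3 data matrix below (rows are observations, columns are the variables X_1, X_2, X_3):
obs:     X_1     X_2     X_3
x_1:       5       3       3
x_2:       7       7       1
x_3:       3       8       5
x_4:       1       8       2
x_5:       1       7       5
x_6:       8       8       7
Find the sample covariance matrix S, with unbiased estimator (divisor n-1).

Step 1 — column means:
  mean(X_1) = (5 + 7 + 3 + 1 + 1 + 8) / 6 = 25/6 = 4.1667
  mean(X_2) = (3 + 7 + 8 + 8 + 7 + 8) / 6 = 41/6 = 6.8333
  mean(X_3) = (3 + 1 + 5 + 2 + 5 + 7) / 6 = 23/6 = 3.8333

Step 2 — sample covariance S[i,j] = (1/(n-1)) · Σ_k (x_{k,i} - mean_i) · (x_{k,j} - mean_j), with n-1 = 5.
  S[X_1,X_1] = ((0.8333)·(0.8333) + (2.8333)·(2.8333) + (-1.1667)·(-1.1667) + (-3.1667)·(-3.1667) + (-3.1667)·(-3.1667) + (3.8333)·(3.8333)) / 5 = 44.8333/5 = 8.9667
  S[X_1,X_2] = ((0.8333)·(-3.8333) + (2.8333)·(0.1667) + (-1.1667)·(1.1667) + (-3.1667)·(1.1667) + (-3.1667)·(0.1667) + (3.8333)·(1.1667)) / 5 = -3.8333/5 = -0.7667
  S[X_1,X_3] = ((0.8333)·(-0.8333) + (2.8333)·(-2.8333) + (-1.1667)·(1.1667) + (-3.1667)·(-1.8333) + (-3.1667)·(1.1667) + (3.8333)·(3.1667)) / 5 = 4.1667/5 = 0.8333
  S[X_2,X_2] = ((-3.8333)·(-3.8333) + (0.1667)·(0.1667) + (1.1667)·(1.1667) + (1.1667)·(1.1667) + (0.1667)·(0.1667) + (1.1667)·(1.1667)) / 5 = 18.8333/5 = 3.7667
  S[X_2,X_3] = ((-3.8333)·(-0.8333) + (0.1667)·(-2.8333) + (1.1667)·(1.1667) + (1.1667)·(-1.8333) + (0.1667)·(1.1667) + (1.1667)·(3.1667)) / 5 = 5.8333/5 = 1.1667
  S[X_3,X_3] = ((-0.8333)·(-0.8333) + (-2.8333)·(-2.8333) + (1.1667)·(1.1667) + (-1.8333)·(-1.8333) + (1.1667)·(1.1667) + (3.1667)·(3.1667)) / 5 = 24.8333/5 = 4.9667

S is symmetric (S[j,i] = S[i,j]). Assembling:

S = [[8.9667, -0.7667, 0.8333],
 [-0.7667, 3.7667, 1.1667],
 [0.8333, 1.1667, 4.9667]]


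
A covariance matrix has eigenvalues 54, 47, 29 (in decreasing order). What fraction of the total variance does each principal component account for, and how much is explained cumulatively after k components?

Step 1 — total variance = trace(Sigma) = Σ λ_i = 54 + 47 + 29 = 130.

Step 2 — fraction explained by component i = λ_i / Σ λ:
  PC1: 54/130 = 0.4154
  PC2: 47/130 = 0.3615
  PC3: 29/130 = 0.2231

Step 3 — cumulative fraction after k components = (λ_1 + ... + λ_k) / Σ λ:
  k = 1: 54/130 = 0.4154
  k = 2: (54 + 47)/130 = 101/130 = 0.7769
  k = 3: (54 + 47 + 29)/130 = 130/130 = 1

Summary (fraction, with percent):

explained: PC1 0.4154 (41.54%), PC2 0.3615 (36.15%), PC3 0.2231 (22.31%);  cumulative: 0.4154, 0.7769, 1


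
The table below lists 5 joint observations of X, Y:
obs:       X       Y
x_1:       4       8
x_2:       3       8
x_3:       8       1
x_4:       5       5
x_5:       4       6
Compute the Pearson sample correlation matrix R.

Step 1 — column means:
  mean(X) = (4 + 3 + 8 + 5 + 4) / 5 = 24/5 = 4.8
  mean(Y) = (8 + 8 + 1 + 5 + 6) / 5 = 28/5 = 5.6

Step 2 — sample variances and covariances s[i,j] = (1/(n-1)) · Σ_k (x_{k,i} - mean_i) · (x_{k,j} - mean_j), with n-1 = 4:
  s[X,X] = ((-0.8)·(-0.8) + (-1.8)·(-1.8) + (3.2)·(3.2) + (0.2)·(0.2) + (-0.8)·(-0.8)) / 4 = 14.8/4 = 3.7
  s[X,Y] = ((-0.8)·(2.4) + (-1.8)·(2.4) + (3.2)·(-4.6) + (0.2)·(-0.6) + (-0.8)·(0.4)) / 4 = -21.4/4 = -5.35
  s[Y,Y] = ((2.4)·(2.4) + (2.4)·(2.4) + (-4.6)·(-4.6) + (-0.6)·(-0.6) + (0.4)·(0.4)) / 4 = 33.2/4 = 8.3
  Sample standard deviations s_i = √(s[i,i]):
  s(X) = √(3.7) = 1.9235
  s(Y) = √(8.3) = 2.881

Step 3 — r_{ij} = s_{ij} / (s_i · s_j):
  r[X,X] = 1 (diagonal).
  r[X,Y] = -5.35 / (1.9235 · 2.881) = -5.35 / 5.5417 = -0.9654
  r[Y,Y] = 1 (diagonal).

R is symmetric with unit diagonal. Assembling:

R = [[1, -0.9654],
 [-0.9654, 1]]


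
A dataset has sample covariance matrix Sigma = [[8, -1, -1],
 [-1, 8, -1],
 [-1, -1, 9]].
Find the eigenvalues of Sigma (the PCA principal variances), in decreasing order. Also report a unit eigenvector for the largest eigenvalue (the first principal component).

Step 1 — characteristic polynomial p(λ) = det(λI - Sigma) = λ³ - tr·λ² + c_1·λ - det, where tr = trace, c_1 = sum of the principal 2×2 minors, det = det(Sigma):
  tr = 8 + 8 + 9 = 25,
  c_1 = (8·8 - (-1)²) + (8·9 - (-1)²) + (8·9 - (-1)²) = 63 + 71 + 71 = 205,
  det = 8·(8·9 - (-1)²) - (-1)·((-1)·9 - (-1)·(-1)) + (-1)·((-1)·(-1) - 8·(-1)) = 8·(71) - (-1)·(-10) + (-1)·(9) = 549.
  So p(λ) = λ³ - 25λ² + 205λ - 549.
Step 2 — look for an integer root (rational root theorem: any rational root is an integer divisor of 549). Testing λ = 9:
  p(9) = 729 - 2025 + 1845 - 549 = 0  ✓
  Dividing out (λ - 9): p(λ) = (λ - 9)(λ² - 16λ + 61).
Step 3 — remaining eigenvalues from the quadratic λ² - 16λ + 61 = 0:
  Δ = 16² - 4·61 = 256 - 244 = 12,  λ = (16 ± √12)/2 = (16 ± 3.4641)/2 ≈ 9.7321 or 6.2679.
  Sorted: λ_1 = 9.7321,  λ_2 = 9,  λ_3 = 6.2679  (check: sum = 25 = tr ✓).

Step 4 — unit eigenvector for λ_1 ≈ 9.7321: v spans the null space of (Sigma - λ_1 I), whose rows are
  r_1 = (-1.7321, -1, -1),  r_2 = (-1, -1.7321, -1),  r_3 = (-1, -1, -0.7321).
  v is orthogonal to every row, so take v ∝ r_1 × r_2 = ((-1)·(-1) - (-1)·(-1.7321), (-1)·(-1) - (-1.7321)·(-1), (-1.7321)·(-1.7321) - (-1)·(-1)) ≈ (-0.7321, -0.7321, 2).
  Rescale (multiply by -1 so the first nonzero entry is positive): u = (0.7321, 0.7321, -2).
  ||u|| = √((0.7321)² + (0.7321)² + (-2)²) = √(5.0718) ≈ 2.2521,  v_1 = u/||u|| ≈ (0.3251, 0.3251, -0.8881) (||v_1|| = 1).

λ_1 = 9.7321,  λ_2 = 9,  λ_3 = 6.2679;  v_1 ≈ (0.3251, 0.3251, -0.8881)


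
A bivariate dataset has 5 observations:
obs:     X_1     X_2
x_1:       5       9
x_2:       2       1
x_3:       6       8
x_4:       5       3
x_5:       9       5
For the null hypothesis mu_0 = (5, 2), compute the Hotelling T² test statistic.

Step 1 — sample mean vector:
  mean(X_1) = (5 + 2 + 6 + 5 + 9) / 5 = 27/5 = 5.4
  mean(X_2) = (9 + 1 + 8 + 3 + 5) / 5 = 26/5 = 5.2
  x̄ = (5.4, 5.2),  deviation x̄ - mu_0 = (5.4, 5.2) - (5, 2) = (0.4, 3.2).

Step 2 — sample covariance matrix, S[i,j] = (1/(n-1)) · Σ_k (x_{k,i} - mean_i) · (x_{k,j} - mean_j), divisor n-1 = 4:
  S[X_1,X_1] = ((-0.4)·(-0.4) + (-3.4)·(-3.4) + (0.6)·(0.6) + (-0.4)·(-0.4) + (3.6)·(3.6)) / 4 = 25.2/4 = 6.3
  S[X_1,X_2] = ((-0.4)·(3.8) + (-3.4)·(-4.2) + (0.6)·(2.8) + (-0.4)·(-2.2) + (3.6)·(-0.2)) / 4 = 14.6/4 = 3.65
  S[X_2,X_2] = ((3.8)·(3.8) + (-4.2)·(-4.2) + (2.8)·(2.8) + (-2.2)·(-2.2) + (-0.2)·(-0.2)) / 4 = 44.8/4 = 11.2
  S = [[6.3, 3.65],
 [3.65, 11.2]].

Step 3 — invert S. det(S) = 6.3·11.2 - (3.65)² = 57.2375.
  S^{-1} = (1/det) · [[d, -b], [-b, a]] = [[0.1957, -0.0638],
 [-0.0638, 0.1101]].

Step 4 — quadratic form (x̄ - mu_0)^T · S^{-1} · (x̄ - mu_0):
  S^{-1} · (x̄ - mu_0) = (-0.1258, 0.3267),
  (x̄ - mu_0)^T · [...] = (0.4)·(-0.1258) + (3.2)·(0.3267) = 0.9952.

Step 5 — scale by n: T² = 5 · 0.9952 = 4.9758.

T² ≈ 4.9758


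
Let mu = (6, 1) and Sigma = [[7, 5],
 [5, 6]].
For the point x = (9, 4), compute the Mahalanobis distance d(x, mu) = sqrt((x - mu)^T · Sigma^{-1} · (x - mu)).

Step 1 — centre the observation: (x - mu) = (3, 3).

Step 2 — invert Sigma. det(Sigma) = 7·6 - (5)² = 17.
  Sigma^{-1} = (1/det) · [[d, -b], [-b, a]] = [[0.3529, -0.2941],
 [-0.2941, 0.4118]].

Step 3 — form the quadratic (x - mu)^T · Sigma^{-1} · (x - mu):
  Sigma^{-1} · (x - mu) = (0.1765, 0.3529).
  (x - mu)^T · [Sigma^{-1} · (x - mu)] = (3)·(0.1765) + (3)·(0.3529) = 1.5882.

Step 4 — take square root: d = √(1.5882) ≈ 1.2603.

d(x, mu) = √(1.5882) ≈ 1.2603


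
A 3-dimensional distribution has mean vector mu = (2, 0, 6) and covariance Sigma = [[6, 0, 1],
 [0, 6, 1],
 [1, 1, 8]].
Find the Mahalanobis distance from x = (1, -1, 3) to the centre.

Step 1 — centre the observation: (x - mu) = (-1, -1, -3).

Step 2 — invert Sigma (cofactor / det for 3×3, or solve directly):
  Sigma^{-1} = [[0.1703, 0.0036, -0.0217],
 [0.0036, 0.1703, -0.0217],
 [-0.0217, -0.0217, 0.1304]].

Step 3 — form the quadratic (x - mu)^T · Sigma^{-1} · (x - mu):
  Sigma^{-1} · (x - mu) = (-0.1087, -0.1087, -0.3478).
  (x - mu)^T · [Sigma^{-1} · (x - mu)] = (-1)·(-0.1087) + (-1)·(-0.1087) + (-3)·(-0.3478) = 1.2609.

Step 4 — take square root: d = √(1.2609) ≈ 1.1229.

d(x, mu) = √(1.2609) ≈ 1.1229
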